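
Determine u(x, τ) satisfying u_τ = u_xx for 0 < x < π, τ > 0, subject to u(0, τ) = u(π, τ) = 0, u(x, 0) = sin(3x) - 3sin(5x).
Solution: Separating variables: u = Σ c_n exp(-n²τ) sin(nx). From u(x,0) = sin(3x) - 3sin(5x): c_3=1, c_5=-3.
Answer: u(x, τ) = exp(-9τ)sin(3x) - 3exp(-25τ)sin(5x)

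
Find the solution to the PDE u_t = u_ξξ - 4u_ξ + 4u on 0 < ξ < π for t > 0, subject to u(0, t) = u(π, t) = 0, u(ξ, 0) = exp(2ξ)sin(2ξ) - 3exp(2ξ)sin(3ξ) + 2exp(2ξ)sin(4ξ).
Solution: Substitute u = exp(2ξ)w, i.e. w = exp(-2ξ)u.
By the product rule, u_ξ = exp(2ξ)(w_ξ + 2w), u_ξξ = exp(2ξ)(w_ξξ + 4w_ξ + 4w), u_t = exp(2ξ)w_t.
Substituting into the PDE and dividing by exp(2ξ): w_t = (w_ξξ + 4w_ξ + 4w) - 4(w_ξ + 2w) + 4w.
The lower-order terms cancel, leaving the standard heat equation w_t = w_ξξ.
Initial data for w: w(ξ,0) = exp(-2ξ)u(ξ,0) = sin(2ξ) - 3sin(3ξ) + 2sin(4ξ). The boundary conditions carry over: w(0,t) = w(π,t) = 0.
Solve for w:
  Using separation of variables w = X(ξ)T(t):
  Eigenfunctions: sin(nξ), n = 1, 2, 3, ...
  General solution: w(ξ, t) = Σ c_n sin(nξ) exp(-n² t)
  Matching w(ξ,0) = sin(2ξ) - 3sin(3ξ) + 2sin(4ξ) term by term: c_2=1, c_3=-3, c_4=2.
Hence w(ξ,t) = exp(-4t)sin(2ξ) - 3exp(-9t)sin(3ξ) + 2exp(-16t)sin(4ξ).
Transform back: u(ξ,t) = exp(2ξ)w(ξ,t).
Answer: u(ξ, t) = exp(-4t)exp(2ξ)sin(2ξ) - 3exp(-9t)exp(2ξ)sin(3ξ) + 2exp(-16t)exp(2ξ)sin(4ξ)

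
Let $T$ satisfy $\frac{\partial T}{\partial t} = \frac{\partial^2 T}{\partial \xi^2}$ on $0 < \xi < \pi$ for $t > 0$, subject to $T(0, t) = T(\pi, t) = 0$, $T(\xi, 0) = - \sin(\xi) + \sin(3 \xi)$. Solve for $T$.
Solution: Using separation of variables $T = X(\xi)G(t)$:
Eigenfunctions: $\sin(n\xi)$, $n = 1, 2, 3, \ldots$
General solution: $T(\xi, t) = \sum c_n \sin(n\xi) e^{-n^2 t}$
Matching $T(\xi,0) = - \sin(\xi) + \sin(3 \xi)$ term by term: $c_1=-1, c_3=1$.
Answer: $T(\xi, t) = - e^{-t} \sin(\xi) + e^{-9 t} \sin(3 \xi)$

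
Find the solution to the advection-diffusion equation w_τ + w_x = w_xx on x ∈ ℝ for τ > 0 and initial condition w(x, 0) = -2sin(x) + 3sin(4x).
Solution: Change to a moving frame: let η = x - τ, σ = τ and write w(x,τ) = u(η,σ).
By the chain rule w_τ = u_σ - u_η, w_x = u_η, w_xx = u_ηη.
Then w_τ + w_x = u_σ: the advection term cancels and the PDE becomes the heat equation u_σ = u_ηη on η ∈ ℝ.
Initial data: u(η,0) = w(η,0) = -2sin(η) + 3sin(4η).
On η ∈ ℝ each mode satisfies (sin(nη))″ = -n² sin(nη), so exp(-n²σ) sin(nη) solves the heat equation; by superposition u(η,σ) = Σ c_n exp(-n²σ) sin(nη).
Reading off the coefficients: c_1=-2, c_4=3, so u(η,σ) = -2exp(-σ)sin(η) + 3exp(-16σ)sin(4η).
Substituting back η = x - τ, σ = τ: w(x,τ) = u(x - τ, τ).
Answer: w(x, τ) = -2exp(-τ)sin(x - τ) + 3exp(-16τ)sin(4x - 4τ)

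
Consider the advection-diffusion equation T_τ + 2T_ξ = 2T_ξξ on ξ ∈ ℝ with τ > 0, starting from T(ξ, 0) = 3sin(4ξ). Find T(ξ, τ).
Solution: Change to a moving frame: let η = ξ - 2τ, σ = τ and write T(ξ,τ) = u(η,σ).
By the chain rule T_τ = u_σ - 2u_η, T_ξ = u_η, T_ξξ = u_ηη.
Then T_τ + 2T_ξ = u_σ: the advection term cancels and the PDE becomes the heat equation u_σ = 2u_ηη on η ∈ ℝ.
Initial data: u(η,0) = T(η,0) = 3sin(4η).
On η ∈ ℝ each mode satisfies (sin(nη))″ = -n² sin(nη), so exp(-2n²σ) sin(nη) solves the heat equation; by superposition u(η,σ) = Σ c_n exp(-2n²σ) sin(nη).
Reading off the coefficients: c_4=3, so u(η,σ) = 3exp(-32σ)sin(4η).
Substituting back η = ξ - 2τ, σ = τ: T(ξ,τ) = u(ξ - 2τ, τ).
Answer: T(ξ, τ) = 3exp(-32τ)sin(4ξ - 8τ)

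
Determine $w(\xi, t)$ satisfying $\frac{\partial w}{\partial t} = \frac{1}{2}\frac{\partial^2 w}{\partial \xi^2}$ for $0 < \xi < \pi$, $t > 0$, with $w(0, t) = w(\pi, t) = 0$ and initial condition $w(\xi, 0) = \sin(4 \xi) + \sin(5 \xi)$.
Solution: Using separation of variables $w = X(\xi)T(t)$:
Eigenfunctions: $\sin(n\xi)$, $n = 1, 2, 3, \ldots$
General solution: $w(\xi, t) = \sum c_n \sin(n\xi) e^{-n^2 t/2}$
Matching $w(\xi,0) = \sin(4 \xi) + \sin(5 \xi)$ term by term: $c_4=1, c_5=1$.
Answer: $w(\xi, t) = e^{-8 t} \sin(4 \xi) + e^{-25 t/2} \sin(5 \xi)$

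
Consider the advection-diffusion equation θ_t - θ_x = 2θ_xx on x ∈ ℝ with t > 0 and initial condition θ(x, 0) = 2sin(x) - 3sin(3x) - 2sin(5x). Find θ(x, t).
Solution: Moving frame: η = x + t, σ = t, θ = u(η,σ), so θ_t = u_σ + u_η and θ_xx = u_ηη.
Hence θ_t - θ_x = u_σ and the PDE becomes the heat equation u_σ = 2u_ηη on η ∈ ℝ.
Initial data: u(η,0) = θ(η,0) = 2sin(η) - 3sin(3η) - 2sin(5η). Each mode sin(nη) decays as exp(-2n²σ) on ℝ, so u(η,σ) = Σ c_n exp(-2n²σ) sin(nη) with c_1=2, c_3=-3, c_5=-2: u(η,σ) = 2exp(-2σ)sin(η) - 3exp(-18σ)sin(3η) - 2exp(-50σ)sin(5η).
Substituting back: θ(x,t) = u(x + t, t).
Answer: θ(x, t) = 2exp(-2t)sin(t + x) - 3exp(-18t)sin(3t + 3x) - 2exp(-50t)sin(5t + 5x)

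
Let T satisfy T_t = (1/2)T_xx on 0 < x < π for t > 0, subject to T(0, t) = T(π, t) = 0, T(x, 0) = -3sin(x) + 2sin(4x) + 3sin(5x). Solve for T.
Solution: Using separation of variables T = X(x)G(t):
Eigenfunctions: sin(nx), n = 1, 2, 3, ...
General solution: T(x, t) = Σ c_n sin(nx) exp(-n² t/2)
Matching T(x,0) = -3sin(x) + 2sin(4x) + 3sin(5x) term by term: c_1=-3, c_4=2, c_5=3.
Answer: T(x, t) = 2exp(-8t)sin(4x) - 3exp(-t/2)sin(x) + 3exp(-25t/2)sin(5x)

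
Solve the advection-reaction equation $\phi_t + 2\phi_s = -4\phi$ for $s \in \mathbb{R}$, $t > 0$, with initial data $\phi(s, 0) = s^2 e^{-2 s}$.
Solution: Substitute $\phi = e^{-2s}u$, i.e. $u = e^{2s}\phi$.
By the product rule, $\phi_s = e^{-2s}(u_s - 2u)$, $\phi_t = e^{-2s}u_t$.
Substituting into the PDE and dividing by $e^{-2s}$: $u_t + 2(u_s - 2u) = -4u$.
The lower-order terms cancel, leaving the standard advection equation $u_t + 2u_s = 0$.
Initial data for $u$: $u(s,0) = e^{2s}\phi(s,0) = s^2$.
Solve for $u$:
  By method of characteristics (waves move right with speed 2):
  Along characteristics $s - 2t =$ const, $u$ is constant, so $u(s,t) = f(s - 2t)$ with $f = u( \cdot , 0)$.
Hence $u(s,t) = s^2 - 4 s t + 4 t^2$.
Transform back: $\phi(s,t) = e^{-2s}u(s,t)$.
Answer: $\phi(s, t) = s^2 e^{-2 s} - 4 s t e^{-2 s} + 4 t^2 e^{-2 s}$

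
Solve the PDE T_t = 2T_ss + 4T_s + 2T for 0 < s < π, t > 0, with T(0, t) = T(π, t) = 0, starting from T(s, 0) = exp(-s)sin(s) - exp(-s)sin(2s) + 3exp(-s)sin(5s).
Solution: Substitute T = exp(-s)u.
Then T_s = exp(-s)(u_s - u), T_ss = exp(-s)(u_ss - 2u_s + u), T_t = exp(-s)u_t; substituting and dividing by exp(-s), the lower-order terms cancel: u_t = 2u_ss (standard heat equation).
Data for u: u(s,0) = exp(s)T(s,0) = sin(s) - sin(2s) + 3sin(5s). The boundary conditions carry over: u(0,t) = u(π,t) = 0.
Separating variables: u = Σ c_n exp(-2n²t) sin(ns). From u(s,0) = sin(s) - sin(2s) + 3sin(5s): c_1=1, c_2=-1, c_5=3.
So u(s,t) = exp(-2t)sin(s) - exp(-8t)sin(2s) + 3exp(-50t)sin(5s), and T(s,t) = exp(-s)u(s,t).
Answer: T(s, t) = exp(-s)exp(-2t)sin(s) - exp(-s)exp(-8t)sin(2s) + 3exp(-s)exp(-50t)sin(5s)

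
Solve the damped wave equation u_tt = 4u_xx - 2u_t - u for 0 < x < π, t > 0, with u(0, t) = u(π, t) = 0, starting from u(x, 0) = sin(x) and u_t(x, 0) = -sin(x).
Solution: Substitute u = exp(-t)w.
Then u_t = exp(-t)(w_t - w), u_tt = exp(-t)(w_tt - 2w_t + w), u_xx = exp(-t)w_xx; substituting and dividing by exp(-t), the lower-order terms cancel: w_tt = 4w_xx (standard wave equation).
Data for w: w(x,0) = u(x,0) = sin(x); w_t(x,0) = u_t(x,0) + u(x,0) = 0. The boundary conditions carry over: w(0,t) = w(π,t) = 0.
Separating variables: w = Σ [A_n cos(ω_n t) + B_n sin(ω_n t)] sin(nx), ω_n = 2n. From ICs: A_1=1.
So w(x,t) = sin(x)cos(2t), and u(x,t) = exp(-t)w(x,t).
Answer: u(x, t) = exp(-t)sin(x)cos(2t)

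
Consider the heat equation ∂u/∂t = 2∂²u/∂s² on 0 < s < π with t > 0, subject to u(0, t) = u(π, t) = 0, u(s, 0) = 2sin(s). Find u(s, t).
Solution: Separating variables: u = Σ c_n exp(-2n²t) sin(ns). From u(s,0) = 2sin(s): c_1=2.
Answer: u(s, t) = 2exp(-2t)sin(s)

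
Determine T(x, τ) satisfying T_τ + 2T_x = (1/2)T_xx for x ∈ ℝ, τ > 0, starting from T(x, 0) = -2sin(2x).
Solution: Change to a moving frame: let η = x - 2τ, σ = τ and write T(x,τ) = u(η,σ).
By the chain rule T_τ = u_σ - 2u_η, T_x = u_η, T_xx = u_ηη.
Then T_τ + 2T_x = u_σ: the advection term cancels and the PDE becomes the heat equation u_σ = (1/2)u_ηη on η ∈ ℝ.
Initial data: u(η,0) = T(η,0) = -2sin(2η).
On η ∈ ℝ each mode satisfies (sin(nη))″ = -n² sin(nη), so exp(-n²σ/2) sin(nη) solves the heat equation; by superposition u(η,σ) = Σ c_n exp(-n²σ/2) sin(nη).
Reading off the coefficients: c_2=-2, so u(η,σ) = -2exp(-2σ)sin(2η).
Substituting back η = x - 2τ, σ = τ: T(x,τ) = u(x - 2τ, τ).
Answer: T(x, τ) = -2exp(-2τ)sin(2x - 4τ)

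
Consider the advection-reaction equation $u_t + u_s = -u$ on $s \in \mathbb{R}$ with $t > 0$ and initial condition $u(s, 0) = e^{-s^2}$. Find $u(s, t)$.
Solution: Substitute $u = e^{-t}w$, i.e. $w = e^{t}u$.
By the product rule, $u_t = e^{-t}(w_t - w)$, $u_s = e^{-t}w_s$.
Substituting into the PDE and dividing by $e^{-t}$: $w_t - w + w_s = -w$.
The lower-order terms cancel, leaving the standard advection equation $w_t + w_s = 0$.
Initial data for $w$: $w(s,0) = u(s,0) = e^{-s^2}$.
Solve for $w$:
  By method of characteristics (waves move right with speed 1):
  Along characteristics $s - t =$ const, $w$ is constant, so $w(s,t) = f(s - t)$ with $f = w( \cdot , 0)$.
Hence $w(s,t) = e^{-(s - t)^2}$.
Transform back: $u(s,t) = e^{-t}w(s,t)$.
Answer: $u(s, t) = e^{-t} e^{-(s - t)^2}$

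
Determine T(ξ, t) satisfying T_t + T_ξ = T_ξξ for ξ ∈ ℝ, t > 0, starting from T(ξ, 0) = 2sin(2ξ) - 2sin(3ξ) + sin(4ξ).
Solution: Change to a moving frame: let η = ξ - t, σ = t and write T(ξ,t) = u(η,σ).
By the chain rule T_t = u_σ - u_η, T_ξ = u_η, T_ξξ = u_ηη.
Then T_t + T_ξ = u_σ: the advection term cancels and the PDE becomes the heat equation u_σ = u_ηη on η ∈ ℝ.
Initial data: u(η,0) = T(η,0) = 2sin(2η) - 2sin(3η) + sin(4η).
On η ∈ ℝ each mode satisfies (sin(nη))″ = -n² sin(nη), so exp(-n²σ) sin(nη) solves the heat equation; by superposition u(η,σ) = Σ c_n exp(-n²σ) sin(nη).
Reading off the coefficients: c_2=2, c_3=-2, c_4=1, so u(η,σ) = 2exp(-4σ)sin(2η) - 2exp(-9σ)sin(3η) + exp(-16σ)sin(4η).
Substituting back η = ξ - t, σ = t: T(ξ,t) = u(ξ - t, t).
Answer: T(ξ, t) = -2exp(-4t)sin(2t - 2ξ) + 2exp(-9t)sin(3t - 3ξ) - exp(-16t)sin(4t - 4ξ)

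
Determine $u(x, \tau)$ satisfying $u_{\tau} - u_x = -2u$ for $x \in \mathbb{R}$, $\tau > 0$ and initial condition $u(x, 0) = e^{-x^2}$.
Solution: Substitute $u = e^{-2\tau}w$.
Then $u_{\tau} = e^{-2\tau}(w_{\tau} - 2w)$, $u_x = e^{-2\tau}w_x$; substituting and dividing by $e^{-2\tau}$, the lower-order terms cancel: $w_{\tau} - w_x = 0$ (standard advection equation).
Data for $w$: $w(x,0) = u(x,0) = e^{-x^2}$.
By characteristics ($dx/d\tau = -1$), $w(x,\tau) = f(x + \tau)$ with $f = w( \cdot , 0)$.
So $w(x,\tau) = e^{-(x + \tau)^2}$, and $u(x,\tau) = e^{-2\tau}w(x,\tau)$.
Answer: $u(x, \tau) = e^{-2 \tau} e^{-(\tau + x)^2}$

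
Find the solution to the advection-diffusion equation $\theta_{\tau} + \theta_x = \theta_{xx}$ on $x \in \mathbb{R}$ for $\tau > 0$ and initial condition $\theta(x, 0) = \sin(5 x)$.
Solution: Change to a moving frame: let $\eta = x - \tau$, $\sigma = \tau$ and write $\theta(x,\tau) = u(\eta,\sigma)$.
By the chain rule $\theta_{\tau} = u_{\sigma} - u_{\eta}$, $\theta_x = u_{\eta}$, $\theta_{xx} = u_{\eta\eta}$.
Then $\theta_{\tau} + \theta_x = u_{\sigma}$: the advection term cancels and the PDE becomes the heat equation $u_{\sigma} = u_{\eta\eta}$ on $\eta \in \mathbb{R}$.
Initial data: $u(\eta,0) = \theta(\eta,0) = \sin(5 \eta)$.
On $\eta \in \mathbb{R}$ each mode satisfies $(\sin(n\eta))'' = -n^2 \sin(n\eta)$, so $e^{-n^2\sigma} \sin(n\eta)$ solves the heat equation; by superposition $u(\eta,\sigma) = \sum c_n e^{-n^2\sigma} \sin(n\eta)$.
Reading off the coefficients: $c_5=1$, so $u(\eta,\sigma) = e^{-25 \sigma} \sin(5 \eta)$.
Substituting back $\eta = x - \tau$, $\sigma = \tau$: $\theta(x,\tau) = u(x - \tau, \tau)$.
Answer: $\theta(x, \tau) = - e^{-25 \tau} \sin(5 \tau - 5 x)$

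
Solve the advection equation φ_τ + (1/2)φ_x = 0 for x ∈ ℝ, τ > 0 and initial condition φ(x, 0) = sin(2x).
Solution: By characteristics (dx/dτ = 1/2), φ(x,τ) = f(x - (1/2)τ) with f = φ(·, 0).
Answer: φ(x, τ) = sin(2x - τ)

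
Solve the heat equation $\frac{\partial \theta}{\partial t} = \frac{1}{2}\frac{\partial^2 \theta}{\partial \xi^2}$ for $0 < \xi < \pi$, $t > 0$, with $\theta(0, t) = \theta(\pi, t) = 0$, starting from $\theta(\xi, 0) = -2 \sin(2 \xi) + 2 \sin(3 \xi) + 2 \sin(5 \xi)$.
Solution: Separating variables: $\theta = \sum c_n e^{-n^2t/2} \sin(n\xi)$. From $\theta(\xi,0) = -2 \sin(2 \xi) + 2 \sin(3 \xi) + 2 \sin(5 \xi)$: $c_2=-2, c_3=2, c_5=2$.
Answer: $\theta(\xi, t) = -2 e^{-2 t} \sin(2 \xi) + 2 e^{-9 t/2} \sin(3 \xi) + 2 e^{-25 t/2} \sin(5 \xi)$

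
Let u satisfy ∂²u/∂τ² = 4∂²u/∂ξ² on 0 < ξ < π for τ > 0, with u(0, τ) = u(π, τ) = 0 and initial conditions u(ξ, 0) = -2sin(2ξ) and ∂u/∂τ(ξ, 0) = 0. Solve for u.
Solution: Using separation of variables u = X(ξ)T(τ):
Eigenfunctions: sin(nξ), n = 1, 2, 3, ...
General solution: u(ξ, τ) = Σ [A_n cos(2n τ) + B_n sin(2n τ)] sin(nξ)
From u(ξ,0) = -2sin(2ξ): A_2=-2. From u_τ(ξ,0) = 0: all B_n = 0.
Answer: u(ξ, τ) = -2sin(2ξ)cos(4τ)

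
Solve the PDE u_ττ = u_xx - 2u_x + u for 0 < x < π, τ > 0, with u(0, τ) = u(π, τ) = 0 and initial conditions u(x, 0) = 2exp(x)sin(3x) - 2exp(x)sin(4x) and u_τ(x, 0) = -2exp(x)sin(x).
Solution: Substitute u = exp(x)w, i.e. w = exp(-x)u.
By the product rule, u_x = exp(x)(w_x + w), u_xx = exp(x)(w_xx + 2w_x + w), u_ττ = exp(x)w_ττ.
Substituting into the PDE and dividing by exp(x): w_ττ = (w_xx + 2w_x + w) - 2(w_x + w) + w.
The lower-order terms cancel, leaving the standard wave equation w_ττ = w_xx.
Initial data for w: w(x,0) = exp(-x)u(x,0) = 2sin(3x) - 2sin(4x); w_τ(x,0) = exp(-x)u_τ(x,0) = -2sin(x). The boundary conditions carry over: w(0,τ) = w(π,τ) = 0.
Solve for w:
  Using separation of variables w = X(x)T(τ):
  Eigenfunctions: sin(nx), n = 1, 2, 3, ...
  General solution: w(x, τ) = Σ [A_n cos(n τ) + B_n sin(n τ)] sin(nx)
  From w(x,0) = 2sin(3x) - 2sin(4x): A_3=2, A_4=-2. From w_τ(x,0) = -2sin(x), using w_τ(x,0) = Σ ω_n B_n sin(nx) with ω_n = n: B_1 = (-2)/1 = -2.
Hence w(x,τ) = -2sin(x)sin(τ) + 2sin(3x)cos(3τ) - 2sin(4x)cos(4τ).
Transform back: u(x,τ) = exp(x)w(x,τ).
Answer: u(x, τ) = -2exp(x)sin(x)sin(τ) + 2exp(x)sin(3x)cos(3τ) - 2exp(x)sin(4x)cos(4τ)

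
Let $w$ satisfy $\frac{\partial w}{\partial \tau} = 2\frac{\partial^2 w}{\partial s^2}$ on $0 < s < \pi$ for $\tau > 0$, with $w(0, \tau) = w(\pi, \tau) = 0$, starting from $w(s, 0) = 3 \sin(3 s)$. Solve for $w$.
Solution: Using separation of variables $w = X(s)T(\tau)$:
Eigenfunctions: $\sin(ns)$, $n = 1, 2, 3, \ldots$
General solution: $w(s, \tau) = \sum c_n \sin(ns) e^{-2n^2 \tau}$
Matching $w(s,0) = 3 \sin(3 s)$ term by term: $c_3=3$.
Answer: $w(s, \tau) = 3 e^{-18 \tau} \sin(3 s)$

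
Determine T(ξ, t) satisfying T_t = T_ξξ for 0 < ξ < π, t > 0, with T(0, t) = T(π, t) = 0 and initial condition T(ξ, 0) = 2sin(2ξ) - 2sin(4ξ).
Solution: Using separation of variables T = X(ξ)G(t):
Eigenfunctions: sin(nξ), n = 1, 2, 3, ...
General solution: T(ξ, t) = Σ c_n sin(nξ) exp(-n² t)
Matching T(ξ,0) = 2sin(2ξ) - 2sin(4ξ) term by term: c_2=2, c_4=-2.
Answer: T(ξ, t) = 2exp(-4t)sin(2ξ) - 2exp(-16t)sin(4ξ)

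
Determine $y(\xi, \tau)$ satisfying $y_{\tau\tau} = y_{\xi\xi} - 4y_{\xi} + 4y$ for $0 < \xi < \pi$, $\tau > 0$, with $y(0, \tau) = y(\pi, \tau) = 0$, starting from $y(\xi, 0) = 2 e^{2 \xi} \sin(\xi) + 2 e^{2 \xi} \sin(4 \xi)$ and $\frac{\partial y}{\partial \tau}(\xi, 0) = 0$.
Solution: Substitute $y = e^{2\xi}u$.
Then $y_{\xi} = e^{2\xi}(u_{\xi} + 2u)$, $y_{\xi\xi} = e^{2\xi}(u_{\xi\xi} + 4u_{\xi} + 4u)$, $y_{\tau\tau} = e^{2\xi}u_{\tau\tau}$; substituting and dividing by $e^{2\xi}$, the lower-order terms cancel: $u_{\tau\tau} = u_{\xi\xi}$ (standard wave equation).
Data for $u$: $u(\xi,0) = e^{-2\xi}y(\xi,0) = 2 \sin(\xi) + 2 \sin(4 \xi)$; $u_{\tau}(\xi,0) = e^{-2\xi}y_{\tau}(\xi,0) = 0$. The boundary conditions carry over: $u(0,\tau) = u(\pi,\tau) = 0$.
Separating variables: $u = \sum [A_n \cos(\omega_n \tau) + B_n \sin(\omega_n \tau)] \sin(n\xi)$, $\omega_n = n$. From ICs: $A_1=2, A_4=2$.
So $u(\xi,\tau) = 2 \sin(\xi) \cos(\tau) + 2 \sin(4 \xi) \cos(4 \tau)$, and $y(\xi,\tau) = e^{2\xi}u(\xi,\tau)$.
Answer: $y(\xi, \tau) = 2 e^{2 \xi} \sin(\xi) \cos(\tau) + 2 e^{2 \xi} \sin(4 \xi) \cos(4 \tau)$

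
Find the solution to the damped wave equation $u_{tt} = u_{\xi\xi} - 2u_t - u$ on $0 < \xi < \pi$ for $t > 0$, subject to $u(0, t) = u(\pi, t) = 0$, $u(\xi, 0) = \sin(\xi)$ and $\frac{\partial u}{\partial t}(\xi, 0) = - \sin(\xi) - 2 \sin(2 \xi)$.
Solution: Substitute $u = e^{-t}w$.
Then $u_t = e^{-t}(w_t - w)$, $u_{tt} = e^{-t}(w_{tt} - 2w_t + w)$, $u_{\xi\xi} = e^{-t}w_{\xi\xi}$; substituting and dividing by $e^{-t}$, the lower-order terms cancel: $w_{tt} = w_{\xi\xi}$ (standard wave equation).
Data for $w$: $w(\xi,0) = u(\xi,0) = \sin(\xi)$; $w_t(\xi,0) = u_t(\xi,0) + u(\xi,0) = -2 \sin(2 \xi)$. The boundary conditions carry over: $w(0,t) = w(\pi,t) = 0$.
Separating variables: $w = \sum [A_n \cos(\omega_n t) + B_n \sin(\omega_n t)] \sin(n\xi)$, $\omega_n = n$. From ICs ($B_n$ = velocity coefficient / $\omega_n$): $A_1=1, B_2=-1$.
So $w(\xi,t) = - \sin(2 t) \sin(2 \xi) + \sin(\xi) \cos(t)$, and $u(\xi,t) = e^{-t}w(\xi,t)$.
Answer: $u(\xi, t) = e^{-t} \sin(\xi) \cos(t) -  e^{-t} \sin(2 \xi) \sin(2 t)$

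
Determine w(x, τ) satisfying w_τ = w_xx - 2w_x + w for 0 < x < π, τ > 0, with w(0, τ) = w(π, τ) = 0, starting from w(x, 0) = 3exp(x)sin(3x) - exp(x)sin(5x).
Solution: Substitute w = exp(x)u.
Then w_x = exp(x)(u_x + u), w_xx = exp(x)(u_xx + 2u_x + u), w_τ = exp(x)u_τ; substituting and dividing by exp(x), the lower-order terms cancel: u_τ = u_xx (standard heat equation).
Data for u: u(x,0) = exp(-x)w(x,0) = 3sin(3x) - sin(5x). The boundary conditions carry over: u(0,τ) = u(π,τ) = 0.
Separating variables: u = Σ c_n exp(-n²τ) sin(nx). From u(x,0) = 3sin(3x) - sin(5x): c_3=3, c_5=-1.
So u(x,τ) = 3exp(-9τ)sin(3x) - exp(-25τ)sin(5x), and w(x,τ) = exp(x)u(x,τ).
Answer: w(x, τ) = 3exp(x)exp(-9τ)sin(3x) - exp(x)exp(-25τ)sin(5x)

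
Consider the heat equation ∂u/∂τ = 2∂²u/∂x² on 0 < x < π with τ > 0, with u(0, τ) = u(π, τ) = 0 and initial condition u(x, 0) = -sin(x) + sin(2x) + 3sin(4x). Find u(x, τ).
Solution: Separating variables: u = Σ c_n exp(-2n²τ) sin(nx). From u(x,0) = -sin(x) + sin(2x) + 3sin(4x): c_1=-1, c_2=1, c_4=3.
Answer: u(x, τ) = -exp(-2τ)sin(x) + exp(-8τ)sin(2x) + 3exp(-32τ)sin(4x)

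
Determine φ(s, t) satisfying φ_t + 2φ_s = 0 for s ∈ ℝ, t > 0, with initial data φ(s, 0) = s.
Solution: By characteristics (ds/dt = 2), φ(s,t) = f(s - 2t) with f = φ(·, 0).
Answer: φ(s, t) = s - 2t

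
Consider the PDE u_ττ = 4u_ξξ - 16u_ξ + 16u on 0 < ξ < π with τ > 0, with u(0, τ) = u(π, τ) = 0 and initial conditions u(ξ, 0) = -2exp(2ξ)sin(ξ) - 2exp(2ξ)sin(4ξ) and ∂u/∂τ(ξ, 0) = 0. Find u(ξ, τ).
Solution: Substitute u = exp(2ξ)w, i.e. w = exp(-2ξ)u.
By the product rule, u_ξ = exp(2ξ)(w_ξ + 2w), u_ξξ = exp(2ξ)(w_ξξ + 4w_ξ + 4w), u_ττ = exp(2ξ)w_ττ.
Substituting into the PDE and dividing by exp(2ξ): w_ττ = 4(w_ξξ + 4w_ξ + 4w) - 16(w_ξ + 2w) + 16w.
The lower-order terms cancel, leaving the standard wave equation w_ττ = 4w_ξξ.
Initial data for w: w(ξ,0) = exp(-2ξ)u(ξ,0) = -2sin(ξ) - 2sin(4ξ); w_τ(ξ,0) = exp(-2ξ)u_τ(ξ,0) = 0. The boundary conditions carry over: w(0,τ) = w(π,τ) = 0.
Solve for w:
  Using separation of variables w = X(ξ)T(τ):
  Eigenfunctions: sin(nξ), n = 1, 2, 3, ...
  General solution: w(ξ, τ) = Σ [A_n cos(2n τ) + B_n sin(2n τ)] sin(nξ)
  From w(ξ,0) = -2sin(ξ) - 2sin(4ξ): A_1=-2, A_4=-2. From w_τ(ξ,0) = 0: all B_n = 0.
Hence w(ξ,τ) = -2sin(ξ)cos(2τ) - 2sin(4ξ)cos(8τ).
Transform back: u(ξ,τ) = exp(2ξ)w(ξ,τ).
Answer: u(ξ, τ) = -2exp(2ξ)sin(ξ)cos(2τ) - 2exp(2ξ)sin(4ξ)cos(8τ)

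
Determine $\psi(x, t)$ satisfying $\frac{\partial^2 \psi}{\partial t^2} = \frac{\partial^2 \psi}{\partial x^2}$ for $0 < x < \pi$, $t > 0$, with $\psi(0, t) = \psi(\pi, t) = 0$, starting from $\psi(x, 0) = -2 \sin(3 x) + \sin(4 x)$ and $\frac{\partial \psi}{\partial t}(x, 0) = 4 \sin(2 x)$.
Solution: Separating variables: $\psi = \sum [A_n \cos(\omega_n t) + B_n \sin(\omega_n t)] \sin(nx)$, $\omega_n = n$. From ICs ($B_n$ = velocity coefficient / $\omega_n$): $A_3=-2, A_4=1, B_2=2$.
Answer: $\psi(x, t) = 2 \sin(2 t) \sin(2 x) - 2 \sin(3 x) \cos(3 t) + \sin(4 x) \cos(4 t)$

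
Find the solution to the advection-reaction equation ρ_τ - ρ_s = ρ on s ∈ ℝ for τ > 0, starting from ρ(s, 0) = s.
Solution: Substitute ρ = exp(τ)u.
Then ρ_τ = exp(τ)(u_τ + u), ρ_s = exp(τ)u_s; substituting and dividing by exp(τ), the lower-order terms cancel: u_τ - u_s = 0 (standard advection equation).
Data for u: u(s,0) = ρ(s,0) = s.
By characteristics (ds/dτ = -1), u(s,τ) = f(s + τ) with f = u(·, 0).
So u(s,τ) = s + τ, and ρ(s,τ) = exp(τ)u(s,τ).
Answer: ρ(s, τ) = sexp(τ) + τexp(τ)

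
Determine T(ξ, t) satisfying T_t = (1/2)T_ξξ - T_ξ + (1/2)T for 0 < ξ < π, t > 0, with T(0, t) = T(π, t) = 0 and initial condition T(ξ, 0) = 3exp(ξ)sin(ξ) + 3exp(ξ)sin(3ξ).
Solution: Substitute T = exp(ξ)u, i.e. u = exp(-ξ)T.
By the product rule, T_ξ = exp(ξ)(u_ξ + u), T_ξξ = exp(ξ)(u_ξξ + 2u_ξ + u), T_t = exp(ξ)u_t.
Substituting into the PDE and dividing by exp(ξ): u_t = (1/2)(u_ξξ + 2u_ξ + u) - (u_ξ + u) + (1/2)u.
The lower-order terms cancel, leaving the standard heat equation u_t = (1/2)u_ξξ.
Initial data for u: u(ξ,0) = exp(-ξ)T(ξ,0) = 3sin(ξ) + 3sin(3ξ). The boundary conditions carry over: u(0,t) = u(π,t) = 0.
Solve for u:
  Using separation of variables u = X(ξ)G(t):
  Eigenfunctions: sin(nξ), n = 1, 2, 3, ...
  General solution: u(ξ, t) = Σ c_n sin(nξ) exp(-n² t/2)
  Matching u(ξ,0) = 3sin(ξ) + 3sin(3ξ) term by term: c_1=3, c_3=3.
Hence u(ξ,t) = 3exp(-t/2)sin(ξ) + 3exp(-9t/2)sin(3ξ).
Transform back: T(ξ,t) = exp(ξ)u(ξ,t).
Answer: T(ξ, t) = 3exp(-t/2)exp(ξ)sin(ξ) + 3exp(-9t/2)exp(ξ)sin(3ξ)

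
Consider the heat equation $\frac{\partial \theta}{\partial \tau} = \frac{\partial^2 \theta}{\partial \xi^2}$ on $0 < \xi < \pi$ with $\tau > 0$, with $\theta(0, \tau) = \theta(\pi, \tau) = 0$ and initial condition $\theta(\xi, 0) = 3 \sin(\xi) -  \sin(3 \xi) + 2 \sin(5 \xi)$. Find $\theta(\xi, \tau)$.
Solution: Using separation of variables $\theta = X(\xi)G(\tau)$:
Eigenfunctions: $\sin(n\xi)$, $n = 1, 2, 3, \ldots$
General solution: $\theta(\xi, \tau) = \sum c_n \sin(n\xi) e^{-n^2 \tau}$
Matching $\theta(\xi,0) = 3 \sin(\xi) - \sin(3 \xi) + 2 \sin(5 \xi)$ term by term: $c_1=3, c_3=-1, c_5=2$.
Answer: $\theta(\xi, \tau) = 3 e^{-\tau} \sin(\xi) -  e^{-9 \tau} \sin(3 \xi) + 2 e^{-25 \tau} \sin(5 \xi)$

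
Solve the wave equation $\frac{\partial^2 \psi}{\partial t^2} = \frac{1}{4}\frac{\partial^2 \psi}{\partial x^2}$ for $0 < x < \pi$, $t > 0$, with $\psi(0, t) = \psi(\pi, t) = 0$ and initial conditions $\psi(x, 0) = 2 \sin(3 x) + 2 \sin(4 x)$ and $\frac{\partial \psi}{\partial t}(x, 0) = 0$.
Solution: Separating variables: $\psi = \sum [A_n \cos(\omega_n t) + B_n \sin(\omega_n t)] \sin(nx)$, $\omega_n = n/2$. From ICs: $A_3=2, A_4=2$.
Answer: $\psi(x, t) = 2 \sin(3 x) \cos(3 t/2) + 2 \sin(4 x) \cos(2 t)$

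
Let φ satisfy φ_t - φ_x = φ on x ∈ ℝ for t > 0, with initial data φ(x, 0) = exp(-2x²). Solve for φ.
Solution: Substitute φ = exp(t)u.
Then φ_t = exp(t)(u_t + u), φ_x = exp(t)u_x; substituting and dividing by exp(t), the lower-order terms cancel: u_t - u_x = 0 (standard advection equation).
Data for u: u(x,0) = φ(x,0) = exp(-2x²).
By characteristics (dx/dt = -1), u(x,t) = f(x + t) with f = u(·, 0).
So u(x,t) = exp(-2(t + x)²), and φ(x,t) = exp(t)u(x,t).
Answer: φ(x, t) = exp(t)exp(-2(t + x)²)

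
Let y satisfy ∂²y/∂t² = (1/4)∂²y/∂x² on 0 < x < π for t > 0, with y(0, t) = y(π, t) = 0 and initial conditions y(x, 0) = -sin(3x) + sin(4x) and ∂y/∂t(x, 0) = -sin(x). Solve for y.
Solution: Using separation of variables y = X(x)T(t):
Eigenfunctions: sin(nx), n = 1, 2, 3, ...
General solution: y(x, t) = Σ [A_n cos(n t/2) + B_n sin(n t/2)] sin(nx)
From y(x,0) = -sin(3x) + sin(4x): A_3=-1, A_4=1. From y_t(x,0) = -sin(x), using y_t(x,0) = Σ ω_n B_n sin(nx) with ω_n = n/2: B_1 = (-1)/(1/2) = -2.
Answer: y(x, t) = -2sin(t/2)sin(x) - sin(3x)cos(3t/2) + sin(4x)cos(2t)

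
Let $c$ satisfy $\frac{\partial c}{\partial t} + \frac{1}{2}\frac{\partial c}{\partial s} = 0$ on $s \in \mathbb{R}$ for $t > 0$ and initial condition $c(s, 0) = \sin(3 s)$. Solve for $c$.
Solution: By method of characteristics (waves move right with speed 1/2):
Along characteristics $s - \frac{1}{2}t =$ const, $c$ is constant, so $c(s,t) = f(s - \frac{1}{2}t)$ with $f = c( \cdot , 0)$.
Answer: $c(s, t) = \sin(3 s - 3 t/2)$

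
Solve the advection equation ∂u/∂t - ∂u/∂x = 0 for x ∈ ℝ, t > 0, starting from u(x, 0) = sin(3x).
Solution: By method of characteristics (waves move left with speed 1):
Along characteristics x + t = const, u is constant, so u(x,t) = f(x + t) with f = u(·, 0).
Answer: u(x, t) = sin(3t + 3x)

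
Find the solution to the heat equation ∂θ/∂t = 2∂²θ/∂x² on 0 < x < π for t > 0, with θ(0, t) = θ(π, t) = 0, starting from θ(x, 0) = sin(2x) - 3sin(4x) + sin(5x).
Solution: Using separation of variables θ = X(x)G(t):
Eigenfunctions: sin(nx), n = 1, 2, 3, ...
General solution: θ(x, t) = Σ c_n sin(nx) exp(-2n² t)
Matching θ(x,0) = sin(2x) - 3sin(4x) + sin(5x) term by term: c_2=1, c_4=-3, c_5=1.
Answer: θ(x, t) = exp(-8t)sin(2x) - 3exp(-32t)sin(4x) + exp(-50t)sin(5x)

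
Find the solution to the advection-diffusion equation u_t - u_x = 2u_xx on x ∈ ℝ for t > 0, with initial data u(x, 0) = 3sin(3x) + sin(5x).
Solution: Change to a moving frame: let η = x + t, σ = t and write u(x,t) = w(η,σ).
By the chain rule u_t = w_σ + w_η, u_x = w_η, u_xx = w_ηη.
Then u_t - u_x = w_σ: the advection term cancels and the PDE becomes the heat equation w_σ = 2w_ηη on η ∈ ℝ.
Initial data: w(η,0) = u(η,0) = 3sin(3η) + sin(5η).
On η ∈ ℝ each mode satisfies (sin(nη))″ = -n² sin(nη), so exp(-2n²σ) sin(nη) solves the heat equation; by superposition w(η,σ) = Σ c_n exp(-2n²σ) sin(nη).
Reading off the coefficients: c_3=3, c_5=1, so w(η,σ) = 3exp(-18σ)sin(3η) + exp(-50σ)sin(5η).
Substituting back η = x + t, σ = t: u(x,t) = w(x + t, t).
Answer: u(x, t) = 3exp(-18t)sin(3t + 3x) + exp(-50t)sin(5t + 5x)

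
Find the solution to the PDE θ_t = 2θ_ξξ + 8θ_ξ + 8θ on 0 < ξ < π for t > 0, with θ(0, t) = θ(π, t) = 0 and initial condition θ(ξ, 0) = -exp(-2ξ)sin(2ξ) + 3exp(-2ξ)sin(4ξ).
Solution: Substitute θ = exp(-2ξ)u, i.e. u = exp(2ξ)θ.
By the product rule, θ_ξ = exp(-2ξ)(u_ξ - 2u), θ_ξξ = exp(-2ξ)(u_ξξ - 4u_ξ + 4u), θ_t = exp(-2ξ)u_t.
Substituting into the PDE and dividing by exp(-2ξ): u_t = 2(u_ξξ - 4u_ξ + 4u) + 8(u_ξ - 2u) + 8u.
The lower-order terms cancel, leaving the standard heat equation u_t = 2u_ξξ.
Initial data for u: u(ξ,0) = exp(2ξ)θ(ξ,0) = -sin(2ξ) + 3sin(4ξ). The boundary conditions carry over: u(0,t) = u(π,t) = 0.
Solve for u:
  Using separation of variables u = X(ξ)G(t):
  Eigenfunctions: sin(nξ), n = 1, 2, 3, ...
  General solution: u(ξ, t) = Σ c_n sin(nξ) exp(-2n² t)
  Matching u(ξ,0) = -sin(2ξ) + 3sin(4ξ) term by term: c_2=-1, c_4=3.
Hence u(ξ,t) = -exp(-8t)sin(2ξ) + 3exp(-32t)sin(4ξ).
Transform back: θ(ξ,t) = exp(-2ξ)u(ξ,t).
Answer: θ(ξ, t) = -exp(-8t)exp(-2ξ)sin(2ξ) + 3exp(-32t)exp(-2ξ)sin(4ξ)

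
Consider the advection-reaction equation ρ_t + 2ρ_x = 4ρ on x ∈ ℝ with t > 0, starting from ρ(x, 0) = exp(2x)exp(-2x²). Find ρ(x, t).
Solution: Substitute ρ = exp(2x)u.
Then ρ_x = exp(2x)(u_x + 2u), ρ_t = exp(2x)u_t; substituting and dividing by exp(2x), the lower-order terms cancel: u_t + 2u_x = 0 (standard advection equation).
Data for u: u(x,0) = exp(-2x)ρ(x,0) = exp(-2x²).
By characteristics (dx/dt = 2), u(x,t) = f(x - 2t) with f = u(·, 0).
So u(x,t) = exp(-2(-2t + x)²), and ρ(x,t) = exp(2x)u(x,t).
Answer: ρ(x, t) = exp(2x)exp(-2(-2t + x)²)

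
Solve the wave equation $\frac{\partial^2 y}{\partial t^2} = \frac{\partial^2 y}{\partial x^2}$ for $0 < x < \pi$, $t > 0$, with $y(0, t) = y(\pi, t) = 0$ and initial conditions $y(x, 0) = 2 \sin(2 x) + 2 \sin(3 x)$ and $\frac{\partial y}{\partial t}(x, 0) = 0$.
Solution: Using separation of variables $y = X(x)T(t)$:
Eigenfunctions: $\sin(nx)$, $n = 1, 2, 3, \ldots$
General solution: $y(x, t) = \sum [A_n \cos(n t) + B_n \sin(n t)] \sin(nx)$
From $y(x,0) = 2 \sin(2 x) + 2 \sin(3 x)$: $A_2=2, A_3=2$. From $y_t(x,0) = 0$: all $B_n = 0$.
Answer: $y(x, t) = 2 \sin(2 x) \cos(2 t) + 2 \sin(3 x) \cos(3 t)$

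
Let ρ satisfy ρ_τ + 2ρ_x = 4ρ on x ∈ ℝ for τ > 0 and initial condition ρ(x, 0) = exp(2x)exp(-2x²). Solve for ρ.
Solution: Substitute ρ = exp(2x)u, i.e. u = exp(-2x)ρ.
By the product rule, ρ_x = exp(2x)(u_x + 2u), ρ_τ = exp(2x)u_τ.
Substituting into the PDE and dividing by exp(2x): u_τ + 2(u_x + 2u) = 4u.
The lower-order terms cancel, leaving the standard advection equation u_τ + 2u_x = 0.
Initial data for u: u(x,0) = exp(-2x)ρ(x,0) = exp(-2x²).
Solve for u:
  By method of characteristics (waves move right with speed 2):
  Along characteristics x - 2τ = const, u is constant, so u(x,τ) = f(x - 2τ) with f = u(·, 0).
Hence u(x,τ) = exp(-2(x - 2τ)²).
Transform back: ρ(x,τ) = exp(2x)u(x,τ).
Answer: ρ(x, τ) = exp(2x)exp(-2(x - 2τ)²)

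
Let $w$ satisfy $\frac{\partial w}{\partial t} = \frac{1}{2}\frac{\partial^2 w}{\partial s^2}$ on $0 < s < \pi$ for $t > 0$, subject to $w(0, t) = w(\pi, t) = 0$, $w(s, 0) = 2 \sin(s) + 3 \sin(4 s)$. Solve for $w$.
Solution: Separating variables: $w = \sum c_n e^{-n^2t/2} \sin(ns)$. From $w(s,0) = 2 \sin(s) + 3 \sin(4 s)$: $c_1=2, c_4=3$.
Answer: $w(s, t) = 3 e^{-8 t} \sin(4 s) + 2 e^{-t/2} \sin(s)$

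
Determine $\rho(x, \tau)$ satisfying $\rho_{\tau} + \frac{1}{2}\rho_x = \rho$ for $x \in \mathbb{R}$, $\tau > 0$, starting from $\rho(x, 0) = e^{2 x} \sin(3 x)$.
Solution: Substitute $\rho = e^{2x}u$.
Then $\rho_x = e^{2x}(u_x + 2u)$, $\rho_{\tau} = e^{2x}u_{\tau}$; substituting and dividing by $e^{2x}$, the lower-order terms cancel: $u_{\tau} + \frac{1}{2}u_x = 0$ (standard advection equation).
Data for $u$: $u(x,0) = e^{-2x}\rho(x,0) = \sin(3 x)$.
By characteristics ($dx/d\tau = 1/2$), $u(x,\tau) = f(x - \frac{1}{2}\tau)$ with $f = u( \cdot , 0)$.
So $u(x,\tau) = \sin(3 x - 3 \tau/2)$, and $\rho(x,\tau) = e^{2x}u(x,\tau)$.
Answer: $\rho(x, \tau) = - e^{2 x} \sin(3 \tau/2 - 3 x)$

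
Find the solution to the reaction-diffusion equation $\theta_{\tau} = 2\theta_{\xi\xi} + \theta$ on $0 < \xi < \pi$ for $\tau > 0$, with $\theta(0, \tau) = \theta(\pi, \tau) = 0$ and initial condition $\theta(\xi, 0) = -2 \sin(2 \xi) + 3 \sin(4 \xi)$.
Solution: Substitute $\theta = e^{\tau}u$.
Then $\theta_{\tau} = e^{\tau}(u_{\tau} + u)$, $\theta_{\xi\xi} = e^{\tau}u_{\xi\xi}$; substituting and dividing by $e^{\tau}$, the lower-order terms cancel: $u_{\tau} = 2u_{\xi\xi}$ (standard heat equation).
Data for $u$: $u(\xi,0) = \theta(\xi,0) = -2 \sin(2 \xi) + 3 \sin(4 \xi)$. The boundary conditions carry over: $u(0,\tau) = u(\pi,\tau) = 0$.
Separating variables: $u = \sum c_n e^{-2n^2\tau} \sin(n\xi)$. From $u(\xi,0) = -2 \sin(2 \xi) + 3 \sin(4 \xi)$: $c_2=-2, c_4=3$.
So $u(\xi,\tau) = -2 e^{-8 \tau} \sin(2 \xi) + 3 e^{-32 \tau} \sin(4 \xi)$, and $\theta(\xi,\tau) = e^{\tau}u(\xi,\tau)$.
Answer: $\theta(\xi, \tau) = -2 e^{-7 \tau} \sin(2 \xi) + 3 e^{-31 \tau} \sin(4 \xi)$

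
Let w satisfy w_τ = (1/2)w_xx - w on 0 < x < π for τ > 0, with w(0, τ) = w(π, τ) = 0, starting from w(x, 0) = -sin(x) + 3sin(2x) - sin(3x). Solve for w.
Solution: Substitute w = exp(-τ)u, i.e. u = exp(τ)w.
By the product rule, w_τ = exp(-τ)(u_τ - u), w_xx = exp(-τ)u_xx.
Substituting into the PDE and dividing by exp(-τ): u_τ - u = (1/2)u_xx - u.
The lower-order terms cancel, leaving the standard heat equation u_τ = (1/2)u_xx.
Initial data for u: u(x,0) = w(x,0) = -sin(x) + 3sin(2x) - sin(3x). The boundary conditions carry over: u(0,τ) = u(π,τ) = 0.
Solve for u:
  Using separation of variables u = X(x)T(τ):
  Eigenfunctions: sin(nx), n = 1, 2, 3, ...
  General solution: u(x, τ) = Σ c_n sin(nx) exp(-n² τ/2)
  Matching u(x,0) = -sin(x) + 3sin(2x) - sin(3x) term by term: c_1=-1, c_2=3, c_3=-1.
Hence u(x,τ) = 3exp(-2τ)sin(2x) - exp(-τ/2)sin(x) - exp(-9τ/2)sin(3x).
Transform back: w(x,τ) = exp(-τ)u(x,τ).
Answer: w(x, τ) = 3exp(-3τ)sin(2x) - exp(-3τ/2)sin(x) - exp(-11τ/2)sin(3x)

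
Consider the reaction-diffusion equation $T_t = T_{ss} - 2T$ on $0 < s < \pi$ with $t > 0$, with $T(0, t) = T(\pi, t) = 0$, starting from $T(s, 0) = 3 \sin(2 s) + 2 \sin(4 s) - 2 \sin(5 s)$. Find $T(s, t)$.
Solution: Substitute $T = e^{-2t}u$, i.e. $u = e^{2t}T$.
By the product rule, $T_t = e^{-2t}(u_t - 2u)$, $T_{ss} = e^{-2t}u_{ss}$.
Substituting into the PDE and dividing by $e^{-2t}$: $u_t - 2u = u_{ss} - 2u$.
The lower-order terms cancel, leaving the standard heat equation $u_t = u_{ss}$.
Initial data for $u$: $u(s,0) = T(s,0) = 3 \sin(2 s) + 2 \sin(4 s) - 2 \sin(5 s)$. The boundary conditions carry over: $u(0,t) = u(\pi,t) = 0$.
Solve for $u$:
  Using separation of variables $u = X(s)G(t)$:
  Eigenfunctions: $\sin(ns)$, $n = 1, 2, 3, \ldots$
  General solution: $u(s, t) = \sum c_n \sin(ns) e^{-n^2 t}$
  Matching $u(s,0) = 3 \sin(2 s) + 2 \sin(4 s) - 2 \sin(5 s)$ term by term: $c_2=3, c_4=2, c_5=-2$.
Hence $u(s,t) = 3 e^{-4 t} \sin(2 s) + 2 e^{-16 t} \sin(4 s) - 2 e^{-25 t} \sin(5 s)$.
Transform back: $T(s,t) = e^{-2t}u(s,t)$.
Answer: $T(s, t) = 3 e^{-6 t} \sin(2 s) + 2 e^{-18 t} \sin(4 s) - 2 e^{-27 t} \sin(5 s)$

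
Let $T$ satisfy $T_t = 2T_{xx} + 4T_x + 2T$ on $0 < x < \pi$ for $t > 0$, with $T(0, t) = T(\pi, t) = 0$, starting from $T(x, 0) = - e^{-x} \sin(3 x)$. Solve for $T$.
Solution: Substitute $T = e^{-x}u$, i.e. $u = e^{x}T$.
By the product rule, $T_x = e^{-x}(u_x - u)$, $T_{xx} = e^{-x}(u_{xx} - 2u_x + u)$, $T_t = e^{-x}u_t$.
Substituting into the PDE and dividing by $e^{-x}$: $u_t = 2(u_{xx} - 2u_x + u) + 4(u_x - u) + 2u$.
The lower-order terms cancel, leaving the standard heat equation $u_t = 2u_{xx}$.
Initial data for $u$: $u(x,0) = e^{x}T(x,0) = - \sin(3 x)$. The boundary conditions carry over: $u(0,t) = u(\pi,t) = 0$.
Solve for $u$:
  Using separation of variables $u = X(x)G(t)$:
  Eigenfunctions: $\sin(nx)$, $n = 1, 2, 3, \ldots$
  General solution: $u(x, t) = \sum c_n \sin(nx) e^{-2n^2 t}$
  Matching $u(x,0) = - \sin(3 x)$ term by term: $c_3=-1$.
Hence $u(x,t) = - e^{-18 t} \sin(3 x)$.
Transform back: $T(x,t) = e^{-x}u(x,t)$.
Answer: $T(x, t) = - e^{-18 t} e^{-x} \sin(3 x)$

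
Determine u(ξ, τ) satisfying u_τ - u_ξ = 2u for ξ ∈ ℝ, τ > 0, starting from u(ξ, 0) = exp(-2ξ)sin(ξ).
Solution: Substitute u = exp(-2ξ)w, i.e. w = exp(2ξ)u.
By the product rule, u_ξ = exp(-2ξ)(w_ξ - 2w), u_τ = exp(-2ξ)w_τ.
Substituting into the PDE and dividing by exp(-2ξ): w_τ - (w_ξ - 2w) = 2w.
The lower-order terms cancel, leaving the standard advection equation w_τ - w_ξ = 0.
Initial data for w: w(ξ,0) = exp(2ξ)u(ξ,0) = sin(ξ).
Solve for w:
  By method of characteristics (waves move left with speed 1):
  Along characteristics ξ + τ = const, w is constant, so w(ξ,τ) = f(ξ + τ) with f = w(·, 0).
Hence w(ξ,τ) = sin(ξ + τ).
Transform back: u(ξ,τ) = exp(-2ξ)w(ξ,τ).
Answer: u(ξ, τ) = exp(-2ξ)sin(ξ + τ)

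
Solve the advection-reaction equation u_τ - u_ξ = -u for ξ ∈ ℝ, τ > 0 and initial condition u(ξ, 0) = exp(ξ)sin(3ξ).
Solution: Substitute u = exp(ξ)w.
Then u_ξ = exp(ξ)(w_ξ + w), u_τ = exp(ξ)w_τ; substituting and dividing by exp(ξ), the lower-order terms cancel: w_τ - w_ξ = 0 (standard advection equation).
Data for w: w(ξ,0) = exp(-ξ)u(ξ,0) = sin(3ξ).
By characteristics (dξ/dτ = -1), w(ξ,τ) = f(ξ + τ) with f = w(·, 0).
So w(ξ,τ) = sin(3ξ + 3τ), and u(ξ,τ) = exp(ξ)w(ξ,τ).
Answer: u(ξ, τ) = exp(ξ)sin(3ξ + 3τ)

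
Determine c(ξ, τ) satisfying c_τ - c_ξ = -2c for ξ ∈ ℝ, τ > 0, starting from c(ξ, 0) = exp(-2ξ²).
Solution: Substitute c = exp(-2τ)u.
Then c_τ = exp(-2τ)(u_τ - 2u), c_ξ = exp(-2τ)u_ξ; substituting and dividing by exp(-2τ), the lower-order terms cancel: u_τ - u_ξ = 0 (standard advection equation).
Data for u: u(ξ,0) = c(ξ,0) = exp(-2ξ²).
By characteristics (dξ/dτ = -1), u(ξ,τ) = f(ξ + τ) with f = u(·, 0).
So u(ξ,τ) = exp(-2(ξ + τ)²), and c(ξ,τ) = exp(-2τ)u(ξ,τ).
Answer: c(ξ, τ) = exp(-2τ)exp(-2(ξ + τ)²)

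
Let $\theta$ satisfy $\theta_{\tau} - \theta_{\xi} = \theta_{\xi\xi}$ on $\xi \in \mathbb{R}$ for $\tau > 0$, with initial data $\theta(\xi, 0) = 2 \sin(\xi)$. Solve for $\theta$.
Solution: Moving frame: $\eta = \xi + \tau$, $\sigma = \tau$, $\theta = u(\eta,\sigma)$, so $\theta_{\tau} = u_{\sigma} + u_{\eta}$ and $\theta_{\xi\xi} = u_{\eta\eta}$.
Hence $\theta_{\tau} - \theta_{\xi} = u_{\sigma}$ and the PDE becomes the heat equation $u_{\sigma} = u_{\eta\eta}$ on $\eta \in \mathbb{R}$.
Initial data: $u(\eta,0) = \theta(\eta,0) = 2 \sin(\eta)$. Each mode $\sin(n\eta)$ decays as $e^{-n^2\sigma}$ on $\mathbb{R}$, so $u(\eta,\sigma) = \sum c_n e^{-n^2\sigma} \sin(n\eta)$ with $c_1=2$: $u(\eta,\sigma) = 2 e^{-\sigma} \sin(\eta)$.
Substituting back: $\theta(\xi,\tau) = u(\xi + \tau, \tau)$.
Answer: $\theta(\xi, \tau) = 2 e^{-\tau} \sin(\tau + \xi)$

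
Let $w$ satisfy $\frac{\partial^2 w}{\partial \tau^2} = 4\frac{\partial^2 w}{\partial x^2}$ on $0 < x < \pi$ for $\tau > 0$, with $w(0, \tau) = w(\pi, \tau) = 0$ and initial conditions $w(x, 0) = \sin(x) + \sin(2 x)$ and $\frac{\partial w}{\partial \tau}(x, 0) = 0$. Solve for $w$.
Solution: Using separation of variables $w = X(x)T(\tau)$:
Eigenfunctions: $\sin(nx)$, $n = 1, 2, 3, \ldots$
General solution: $w(x, \tau) = \sum [A_n \cos(2n \tau) + B_n \sin(2n \tau)] \sin(nx)$
From $w(x,0) = \sin(x) + \sin(2 x)$: $A_1=1, A_2=1$. From $w_{\tau}(x,0) = 0$: all $B_n = 0$.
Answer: $w(x, \tau) = \sin(x) \cos(2 \tau) + \sin(2 x) \cos(4 \tau)$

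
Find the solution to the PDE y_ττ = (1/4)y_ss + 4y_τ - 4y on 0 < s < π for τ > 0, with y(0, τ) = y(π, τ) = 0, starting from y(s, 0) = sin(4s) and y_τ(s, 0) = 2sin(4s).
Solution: Substitute y = exp(2τ)u.
Then y_τ = exp(2τ)(u_τ + 2u), y_ττ = exp(2τ)(u_ττ + 4u_τ + 4u), y_ss = exp(2τ)u_ss; substituting and dividing by exp(2τ), the lower-order terms cancel: u_ττ = (1/4)u_ss (standard wave equation).
Data for u: u(s,0) = y(s,0) = sin(4s); u_τ(s,0) = y_τ(s,0) - 2y(s,0) = 0. The boundary conditions carry over: u(0,τ) = u(π,τ) = 0.
Separating variables: u = Σ [A_n cos(ω_n τ) + B_n sin(ω_n τ)] sin(ns), ω_n = n/2. From ICs: A_4=1.
So u(s,τ) = sin(4s)cos(2τ), and y(s,τ) = exp(2τ)u(s,τ).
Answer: y(s, τ) = exp(2τ)sin(4s)cos(2τ)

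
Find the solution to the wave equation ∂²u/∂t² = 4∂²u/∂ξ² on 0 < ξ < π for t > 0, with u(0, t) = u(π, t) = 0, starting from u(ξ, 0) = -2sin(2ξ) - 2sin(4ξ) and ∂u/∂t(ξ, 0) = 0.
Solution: Separating variables: u = Σ [A_n cos(ω_n t) + B_n sin(ω_n t)] sin(nξ), ω_n = 2n. From ICs: A_2=-2, A_4=-2.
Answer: u(ξ, t) = -2sin(2ξ)cos(4t) - 2sin(4ξ)cos(8t)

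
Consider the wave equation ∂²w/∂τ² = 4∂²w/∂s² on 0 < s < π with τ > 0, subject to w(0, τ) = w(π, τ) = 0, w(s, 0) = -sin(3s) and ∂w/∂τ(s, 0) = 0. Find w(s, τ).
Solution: Using separation of variables w = X(s)T(τ):
Eigenfunctions: sin(ns), n = 1, 2, 3, ...
General solution: w(s, τ) = Σ [A_n cos(2n τ) + B_n sin(2n τ)] sin(ns)
From w(s,0) = -sin(3s): A_3=-1. From w_τ(s,0) = 0: all B_n = 0.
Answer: w(s, τ) = -sin(3s)cos(6τ)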